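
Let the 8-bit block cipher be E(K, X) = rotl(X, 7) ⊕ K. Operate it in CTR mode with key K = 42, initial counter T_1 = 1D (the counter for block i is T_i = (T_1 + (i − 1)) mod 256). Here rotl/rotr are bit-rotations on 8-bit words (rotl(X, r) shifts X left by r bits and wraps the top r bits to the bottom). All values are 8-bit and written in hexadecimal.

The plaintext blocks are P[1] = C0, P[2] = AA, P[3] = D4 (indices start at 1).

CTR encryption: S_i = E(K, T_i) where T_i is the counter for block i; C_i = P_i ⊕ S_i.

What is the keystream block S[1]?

C[1]: T = 1D, S = E(K, T) = CC; C0 ⊕ CC = 0C.
So S[1] = CC.

CC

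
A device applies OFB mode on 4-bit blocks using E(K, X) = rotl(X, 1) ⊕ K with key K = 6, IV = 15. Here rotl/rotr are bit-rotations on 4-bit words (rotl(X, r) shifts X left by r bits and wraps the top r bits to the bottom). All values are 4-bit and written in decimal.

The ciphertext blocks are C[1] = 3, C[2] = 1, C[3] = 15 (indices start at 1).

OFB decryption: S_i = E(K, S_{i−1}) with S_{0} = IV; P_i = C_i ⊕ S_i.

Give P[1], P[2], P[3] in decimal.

P[1] = 10, P[2] = 4, P[3] = 3

P[1]: S = E(K, 15) = 9; 3 ⊕ 9 = 10.
P[2]: S = E(K, 9) = 5; 1 ⊕ 5 = 4.
P[3]: S = E(K, 5) = 12; 15 ⊕ 12 = 3.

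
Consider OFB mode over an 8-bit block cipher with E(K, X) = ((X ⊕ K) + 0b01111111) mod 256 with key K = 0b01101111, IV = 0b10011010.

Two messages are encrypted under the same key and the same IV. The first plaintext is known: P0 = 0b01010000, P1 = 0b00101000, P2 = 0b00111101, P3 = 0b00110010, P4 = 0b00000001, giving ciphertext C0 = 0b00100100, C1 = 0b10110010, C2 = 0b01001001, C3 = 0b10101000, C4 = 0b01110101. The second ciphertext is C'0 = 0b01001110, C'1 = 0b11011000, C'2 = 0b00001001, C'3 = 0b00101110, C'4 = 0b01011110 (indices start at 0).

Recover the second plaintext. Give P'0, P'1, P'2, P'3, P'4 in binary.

P'0 = 0b00111010, P'1 = 0b01000010, P'2 = 0b01111101, P'3 = 0b10110100, P'4 = 0b00101010

In OFB with a reused IV, both messages share the same keystream S_i, so C_i ⊕ C'_i = P_i ⊕ P'_i and thus P'_i = P_i ⊕ C_i ⊕ C'_i.
P'0: 0b01010000 ⊕ 0b00100100 ⊕ 0b01001110 = 0b00111010.
P'1: 0b00101000 ⊕ 0b10110010 ⊕ 0b11011000 = 0b01000010.
P'2: 0b00111101 ⊕ 0b01001001 ⊕ 0b00001001 = 0b01111101.
P'3: 0b00110010 ⊕ 0b10101000 ⊕ 0b00101110 = 0b10110100.
P'4: 0b00000001 ⊕ 0b01110101 ⊕ 0b01011110 = 0b00101010.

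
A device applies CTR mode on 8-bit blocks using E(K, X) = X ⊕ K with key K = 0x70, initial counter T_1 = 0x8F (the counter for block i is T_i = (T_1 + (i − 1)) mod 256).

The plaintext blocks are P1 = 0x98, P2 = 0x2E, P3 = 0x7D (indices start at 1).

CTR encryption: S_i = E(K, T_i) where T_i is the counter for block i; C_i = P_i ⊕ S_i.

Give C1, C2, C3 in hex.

C1 = 0x67, C2 = 0xCE, C3 = 0x9C

C1: T = 0x8F, S = E(K, T) = 0xFF; 0x98 ⊕ 0xFF = 0x67.
C2: T = 0x90, S = E(K, T) = 0xE0; 0x2E ⊕ 0xE0 = 0xCE.
C3: T = 0x91, S = E(K, T) = 0xE1; 0x7D ⊕ 0xE1 = 0x9C.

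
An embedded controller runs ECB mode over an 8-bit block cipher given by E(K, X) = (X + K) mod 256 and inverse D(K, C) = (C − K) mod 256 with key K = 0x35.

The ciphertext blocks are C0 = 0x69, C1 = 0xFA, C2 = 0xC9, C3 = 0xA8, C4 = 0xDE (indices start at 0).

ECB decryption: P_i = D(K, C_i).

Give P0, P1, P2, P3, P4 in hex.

P0 = 0x34, P1 = 0xC5, P2 = 0x94, P3 = 0x73, P4 = 0xA9

P0: D(K, 0x69) = 0x34.
P1: D(K, 0xFA) = 0xC5.
P2: D(K, 0xC9) = 0x94.
P3: D(K, 0xA8) = 0x73.
P4: D(K, 0xDE) = 0xA9.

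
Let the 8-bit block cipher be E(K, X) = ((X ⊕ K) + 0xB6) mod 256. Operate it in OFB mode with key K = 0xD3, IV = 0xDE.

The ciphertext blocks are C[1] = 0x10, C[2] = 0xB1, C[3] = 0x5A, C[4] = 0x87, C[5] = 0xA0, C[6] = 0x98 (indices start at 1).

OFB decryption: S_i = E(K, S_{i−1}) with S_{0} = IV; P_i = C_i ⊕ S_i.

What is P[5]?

P[1]: S = E(K, 0xDE) = 0xC3; 0x10 ⊕ 0xC3 = 0xD3.
P[2]: S = E(K, 0xC3) = 0xC6; 0xB1 ⊕ 0xC6 = 0x77.
P[3]: S = E(K, 0xC6) = 0xCB; 0x5A ⊕ 0xCB = 0x91.
P[4]: S = E(K, 0xCB) = 0xCE; 0x87 ⊕ 0xCE = 0x49.
P[5]: S = E(K, 0xCE) = 0xD3; 0xA0 ⊕ 0xD3 = 0x73.

P[5] = 0x73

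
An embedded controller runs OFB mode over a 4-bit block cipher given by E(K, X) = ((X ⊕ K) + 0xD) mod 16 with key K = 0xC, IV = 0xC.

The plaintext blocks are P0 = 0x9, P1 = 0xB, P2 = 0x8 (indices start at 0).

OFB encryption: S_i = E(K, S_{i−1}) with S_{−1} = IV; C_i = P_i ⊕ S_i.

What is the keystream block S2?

C0: S = E(K, 0xC) = 0xD; 0x9 ⊕ 0xD = 0x4.
C1: S = E(K, 0xD) = 0xE; 0xB ⊕ 0xE = 0x5.
C2: S = E(K, 0xE) = 0xF; 0x8 ⊕ 0xF = 0x7.
So S2 = 0xF.

0xF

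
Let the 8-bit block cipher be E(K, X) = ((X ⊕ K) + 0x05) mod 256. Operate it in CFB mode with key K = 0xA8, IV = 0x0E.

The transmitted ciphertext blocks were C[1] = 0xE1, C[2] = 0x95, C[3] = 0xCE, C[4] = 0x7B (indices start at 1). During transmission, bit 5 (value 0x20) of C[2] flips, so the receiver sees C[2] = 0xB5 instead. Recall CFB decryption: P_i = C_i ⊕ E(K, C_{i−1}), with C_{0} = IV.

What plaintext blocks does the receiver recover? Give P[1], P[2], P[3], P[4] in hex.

P[1] = 0x4A, P[2] = 0xFB, P[3] = 0xEC, P[4] = 0x10

Only C[2] changed, to 0xB5. In CFB, a change in C_i flips the same bit in P_i and garbles P_{i+1}. Decrypting the received ciphertext:
P[1]: E(K, 0x0E) = 0xAB; 0xE1 ⊕ 0xAB = 0x4A.
P[2]: E(K, 0xE1) = 0x4E; 0xB5 ⊕ 0x4E = 0xFB.
P[3]: E(K, 0xB5) = 0x22; 0xCE ⊕ 0x22 = 0xEC.
P[4]: E(K, 0xCE) = 0x6B; 0x7B ⊕ 0x6B = 0x10.
Blocks that differ from the original plaintext: P[2], P[3].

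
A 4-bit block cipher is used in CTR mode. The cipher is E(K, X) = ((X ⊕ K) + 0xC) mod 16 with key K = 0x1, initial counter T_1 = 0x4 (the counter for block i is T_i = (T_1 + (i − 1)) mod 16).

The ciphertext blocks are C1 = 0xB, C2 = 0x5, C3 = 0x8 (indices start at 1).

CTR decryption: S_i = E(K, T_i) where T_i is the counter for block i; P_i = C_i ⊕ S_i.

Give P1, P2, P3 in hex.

P1 = 0xA, P2 = 0x5, P3 = 0xB

P1: T = 0x4, S = E(K, T) = 0x1; 0xB ⊕ 0x1 = 0xA.
P2: T = 0x5, S = E(K, T) = 0x0; 0x5 ⊕ 0x0 = 0x5.
P3: T = 0x6, S = E(K, T) = 0x3; 0x8 ⊕ 0x3 = 0xB.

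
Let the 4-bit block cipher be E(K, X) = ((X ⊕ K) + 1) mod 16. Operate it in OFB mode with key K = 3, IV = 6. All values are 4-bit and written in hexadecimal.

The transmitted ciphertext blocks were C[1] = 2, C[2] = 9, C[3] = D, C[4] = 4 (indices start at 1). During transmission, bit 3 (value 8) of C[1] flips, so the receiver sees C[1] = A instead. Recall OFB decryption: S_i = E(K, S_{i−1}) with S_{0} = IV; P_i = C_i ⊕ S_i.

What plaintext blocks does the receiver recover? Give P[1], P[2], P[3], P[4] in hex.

Only C[1] changed, to A. In OFB, a change in C_i flips the same bit in P_i only; the keystream is unaffected. Decrypting the received ciphertext:
P[1]: S = E(K, 6) = 6; A ⊕ 6 = C.
P[2]: S = E(K, 6) = 6; 9 ⊕ 6 = F.
P[3]: S = E(K, 6) = 6; D ⊕ 6 = B.
P[4]: S = E(K, 6) = 6; 4 ⊕ 6 = 2.
Blocks that differ from the original plaintext: P[1].

P[1] = C, P[2] = F, P[3] = B, P[4] = 2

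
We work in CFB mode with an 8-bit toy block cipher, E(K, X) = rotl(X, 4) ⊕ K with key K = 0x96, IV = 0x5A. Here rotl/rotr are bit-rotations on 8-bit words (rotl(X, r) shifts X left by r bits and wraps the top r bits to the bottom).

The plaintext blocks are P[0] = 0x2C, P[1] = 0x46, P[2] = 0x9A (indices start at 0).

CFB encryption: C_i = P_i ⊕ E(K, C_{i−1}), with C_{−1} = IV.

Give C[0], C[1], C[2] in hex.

C[0] = 0x1F, C[1] = 0x21, C[2] = 0x1E

C[0]: E(K, 0x5A) = 0x33; 0x2C ⊕ 0x33 = 0x1F.
C[1]: E(K, 0x1F) = 0x67; 0x46 ⊕ 0x67 = 0x21.
C[2]: E(K, 0x21) = 0x84; 0x9A ⊕ 0x84 = 0x1E.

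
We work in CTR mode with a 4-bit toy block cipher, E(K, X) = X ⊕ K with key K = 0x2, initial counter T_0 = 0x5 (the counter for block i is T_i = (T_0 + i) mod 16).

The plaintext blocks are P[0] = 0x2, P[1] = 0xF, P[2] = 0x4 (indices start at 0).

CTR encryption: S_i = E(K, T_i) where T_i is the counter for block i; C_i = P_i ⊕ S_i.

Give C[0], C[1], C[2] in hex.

C[0] = 0x5, C[1] = 0xB, C[2] = 0x1

C[0]: T = 0x5, S = E(K, T) = 0x7; 0x2 ⊕ 0x7 = 0x5.
C[1]: T = 0x6, S = E(K, T) = 0x4; 0xF ⊕ 0x4 = 0xB.
C[2]: T = 0x7, S = E(K, T) = 0x5; 0x4 ⊕ 0x5 = 0x1.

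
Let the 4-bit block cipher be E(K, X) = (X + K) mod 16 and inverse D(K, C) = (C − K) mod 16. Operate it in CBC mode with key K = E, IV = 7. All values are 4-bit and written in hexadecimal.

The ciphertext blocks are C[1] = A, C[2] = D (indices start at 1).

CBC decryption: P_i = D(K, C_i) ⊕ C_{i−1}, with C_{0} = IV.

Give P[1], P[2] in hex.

P[1]: D(K, A) = C; C ⊕ 7 = B.
P[2]: D(K, D) = F; F ⊕ A = 5.

P[1] = B, P[2] = 5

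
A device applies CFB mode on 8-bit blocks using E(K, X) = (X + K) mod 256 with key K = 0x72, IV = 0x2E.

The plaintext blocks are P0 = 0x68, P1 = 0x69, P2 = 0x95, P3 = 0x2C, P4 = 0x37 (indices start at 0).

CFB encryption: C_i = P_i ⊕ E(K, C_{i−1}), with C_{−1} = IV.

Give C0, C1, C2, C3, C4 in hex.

C0 = 0xC8, C1 = 0x53, C2 = 0x50, C3 = 0xEE, C4 = 0x57

C0: E(K, 0x2E) = 0xA0; 0x68 ⊕ 0xA0 = 0xC8.
C1: E(K, 0xC8) = 0x3A; 0x69 ⊕ 0x3A = 0x53.
C2: E(K, 0x53) = 0xC5; 0x95 ⊕ 0xC5 = 0x50.
C3: E(K, 0x50) = 0xC2; 0x2C ⊕ 0xC2 = 0xEE.
C4: E(K, 0xEE) = 0x60; 0x37 ⊕ 0x60 = 0x57.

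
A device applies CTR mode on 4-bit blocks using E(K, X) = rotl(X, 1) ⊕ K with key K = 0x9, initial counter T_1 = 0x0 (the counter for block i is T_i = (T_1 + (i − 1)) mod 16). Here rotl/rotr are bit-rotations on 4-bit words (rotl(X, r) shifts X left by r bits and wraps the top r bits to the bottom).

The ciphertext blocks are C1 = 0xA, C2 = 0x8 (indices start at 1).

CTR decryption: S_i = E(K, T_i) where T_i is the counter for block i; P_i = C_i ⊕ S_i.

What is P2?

P2 = 0x3

P2: T = 0x1, S = E(K, T) = 0xB; 0x8 ⊕ 0xB = 0x3.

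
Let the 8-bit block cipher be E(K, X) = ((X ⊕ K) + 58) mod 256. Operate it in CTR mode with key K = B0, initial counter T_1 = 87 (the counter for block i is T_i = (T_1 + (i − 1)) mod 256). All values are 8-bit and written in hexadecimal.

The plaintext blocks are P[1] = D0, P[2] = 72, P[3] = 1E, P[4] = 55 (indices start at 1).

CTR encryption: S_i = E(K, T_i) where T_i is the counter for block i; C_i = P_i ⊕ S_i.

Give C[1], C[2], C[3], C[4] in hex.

C[1]: T = 87, S = E(K, T) = 8F; D0 ⊕ 8F = 5F.
C[2]: T = 88, S = E(K, T) = 90; 72 ⊕ 90 = E2.
C[3]: T = 89, S = E(K, T) = 91; 1E ⊕ 91 = 8F.
C[4]: T = 8A, S = E(K, T) = 92; 55 ⊕ 92 = C7.

C[1] = 5F, C[2] = E2, C[3] = 8F, C[4] = C7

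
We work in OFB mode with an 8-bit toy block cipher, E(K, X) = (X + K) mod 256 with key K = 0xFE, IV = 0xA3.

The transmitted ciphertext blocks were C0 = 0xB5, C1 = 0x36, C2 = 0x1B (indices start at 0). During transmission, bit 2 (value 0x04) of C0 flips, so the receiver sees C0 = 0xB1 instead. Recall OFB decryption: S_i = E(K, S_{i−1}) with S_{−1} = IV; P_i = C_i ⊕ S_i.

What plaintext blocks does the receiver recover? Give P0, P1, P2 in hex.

Only C0 changed, to 0xB1. In OFB, a change in C_i flips the same bit in P_i only; the keystream is unaffected. Decrypting the received ciphertext:
P0: S = E(K, 0xA3) = 0xA1; 0xB1 ⊕ 0xA1 = 0x10.
P1: S = E(K, 0xA1) = 0x9F; 0x36 ⊕ 0x9F = 0xA9.
P2: S = E(K, 0x9F) = 0x9D; 0x1B ⊕ 0x9D = 0x86.
Blocks that differ from the original plaintext: P0.

P0 = 0x10, P1 = 0xA9, P2 = 0x86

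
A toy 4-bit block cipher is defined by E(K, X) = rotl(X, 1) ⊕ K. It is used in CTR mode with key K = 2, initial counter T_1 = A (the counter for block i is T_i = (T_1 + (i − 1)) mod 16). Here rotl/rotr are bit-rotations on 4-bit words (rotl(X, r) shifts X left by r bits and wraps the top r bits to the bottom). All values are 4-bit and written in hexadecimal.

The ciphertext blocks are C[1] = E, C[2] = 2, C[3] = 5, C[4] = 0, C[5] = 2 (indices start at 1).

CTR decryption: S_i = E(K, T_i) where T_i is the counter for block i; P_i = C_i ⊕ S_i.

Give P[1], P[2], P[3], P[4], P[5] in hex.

P[1] = 9, P[2] = 7, P[3] = E, P[4] = 9, P[5] = D

P[1]: T = A, S = E(K, T) = 7; E ⊕ 7 = 9.
P[2]: T = B, S = E(K, T) = 5; 2 ⊕ 5 = 7.
P[3]: T = C, S = E(K, T) = B; 5 ⊕ B = E.
P[4]: T = D, S = E(K, T) = 9; 0 ⊕ 9 = 9.
P[5]: T = E, S = E(K, T) = F; 2 ⊕ F = D.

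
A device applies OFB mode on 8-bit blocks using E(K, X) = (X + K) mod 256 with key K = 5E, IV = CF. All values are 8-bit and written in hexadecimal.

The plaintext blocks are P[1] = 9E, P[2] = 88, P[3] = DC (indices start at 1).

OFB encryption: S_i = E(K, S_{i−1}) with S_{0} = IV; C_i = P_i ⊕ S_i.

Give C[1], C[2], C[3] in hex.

C[1] = B3, C[2] = 03, C[3] = 35

C[1]: S = E(K, CF) = 2D; 9E ⊕ 2D = B3.
C[2]: S = E(K, 2D) = 8B; 88 ⊕ 8B = 03.
C[3]: S = E(K, 8B) = E9; DC ⊕ E9 = 35.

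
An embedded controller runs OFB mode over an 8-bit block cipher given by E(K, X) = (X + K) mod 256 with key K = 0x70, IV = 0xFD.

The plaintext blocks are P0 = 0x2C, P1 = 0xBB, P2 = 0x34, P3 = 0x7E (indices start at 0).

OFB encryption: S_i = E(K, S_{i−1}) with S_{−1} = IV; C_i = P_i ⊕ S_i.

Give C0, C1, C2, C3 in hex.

C0 = 0x41, C1 = 0x66, C2 = 0x79, C3 = 0xC3

C0: S = E(K, 0xFD) = 0x6D; 0x2C ⊕ 0x6D = 0x41.
C1: S = E(K, 0x6D) = 0xDD; 0xBB ⊕ 0xDD = 0x66.
C2: S = E(K, 0xDD) = 0x4D; 0x34 ⊕ 0x4D = 0x79.
C3: S = E(K, 0x4D) = 0xBD; 0x7E ⊕ 0xBD = 0xC3.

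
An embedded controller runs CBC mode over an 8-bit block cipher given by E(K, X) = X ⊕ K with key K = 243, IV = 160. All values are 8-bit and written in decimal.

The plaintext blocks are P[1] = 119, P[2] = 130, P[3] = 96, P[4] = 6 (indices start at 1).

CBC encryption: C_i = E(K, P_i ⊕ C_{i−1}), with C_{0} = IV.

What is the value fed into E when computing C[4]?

192

C[1]: P[1] ⊕ 160 = 215; E(K, 215) = 36.
C[2]: P[2] ⊕ 36 = 166; E(K, 166) = 85.
C[3]: P[3] ⊕ 85 = 53; E(K, 53) = 198.
C[4]: P[4] ⊕ 198 = 192; E(K, 192) = 51.
So the input to E for block [4] is 192.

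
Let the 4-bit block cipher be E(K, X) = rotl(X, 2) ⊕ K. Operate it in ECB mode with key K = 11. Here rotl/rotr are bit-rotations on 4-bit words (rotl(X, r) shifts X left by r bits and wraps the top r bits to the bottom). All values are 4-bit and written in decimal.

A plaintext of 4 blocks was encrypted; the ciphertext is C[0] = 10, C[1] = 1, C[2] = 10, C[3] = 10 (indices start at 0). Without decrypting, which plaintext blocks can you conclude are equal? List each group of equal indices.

P[0] = P[2] = P[3]

ECB encrypts each block independently with the same key, so equal ciphertext blocks imply equal plaintext blocks.
C[0] = C[2] = C[3] = 10, so P[0] = P[2] = P[3].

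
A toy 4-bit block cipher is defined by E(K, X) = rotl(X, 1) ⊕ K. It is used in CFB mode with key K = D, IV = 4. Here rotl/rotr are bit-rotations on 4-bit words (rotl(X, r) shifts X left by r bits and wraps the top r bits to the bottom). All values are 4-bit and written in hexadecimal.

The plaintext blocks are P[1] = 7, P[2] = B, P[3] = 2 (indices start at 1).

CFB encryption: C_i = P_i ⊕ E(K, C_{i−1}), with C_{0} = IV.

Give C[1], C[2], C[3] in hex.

C[1]: E(K, 4) = 5; 7 ⊕ 5 = 2.
C[2]: E(K, 2) = 9; B ⊕ 9 = 2.
C[3]: E(K, 2) = 9; 2 ⊕ 9 = B.

C[1] = 2, C[2] = 2, C[3] = B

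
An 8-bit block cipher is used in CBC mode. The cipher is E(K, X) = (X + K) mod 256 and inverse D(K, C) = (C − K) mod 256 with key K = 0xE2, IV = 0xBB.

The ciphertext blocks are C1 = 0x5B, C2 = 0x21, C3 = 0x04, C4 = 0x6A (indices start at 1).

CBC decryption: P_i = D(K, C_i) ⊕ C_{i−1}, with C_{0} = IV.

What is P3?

P3 = 0x03

P3: D(K, 0x04) = 0x22; 0x22 ⊕ 0x21 = 0x03.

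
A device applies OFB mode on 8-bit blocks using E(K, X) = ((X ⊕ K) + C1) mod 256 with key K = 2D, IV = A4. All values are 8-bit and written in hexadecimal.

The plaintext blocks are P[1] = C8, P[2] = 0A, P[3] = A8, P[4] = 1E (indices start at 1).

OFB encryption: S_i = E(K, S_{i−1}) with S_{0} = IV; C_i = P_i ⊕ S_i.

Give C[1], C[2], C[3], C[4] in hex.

C[1]: S = E(K, A4) = 4A; C8 ⊕ 4A = 82.
C[2]: S = E(K, 4A) = 28; 0A ⊕ 28 = 22.
C[3]: S = E(K, 28) = C6; A8 ⊕ C6 = 6E.
C[4]: S = E(K, C6) = AC; 1E ⊕ AC = B2.

C[1] = 82, C[2] = 22, C[3] = 6E, C[4] = B2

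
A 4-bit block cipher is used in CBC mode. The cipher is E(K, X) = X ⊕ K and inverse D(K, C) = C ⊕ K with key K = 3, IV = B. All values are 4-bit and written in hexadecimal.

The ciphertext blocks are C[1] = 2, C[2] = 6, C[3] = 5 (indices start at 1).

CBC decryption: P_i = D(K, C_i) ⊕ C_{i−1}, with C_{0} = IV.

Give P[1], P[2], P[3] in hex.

P[1]: D(K, 2) = 1; 1 ⊕ B = A.
P[2]: D(K, 6) = 5; 5 ⊕ 2 = 7.
P[3]: D(K, 5) = 6; 6 ⊕ 6 = 0.

P[1] = A, P[2] = 7, P[3] = 0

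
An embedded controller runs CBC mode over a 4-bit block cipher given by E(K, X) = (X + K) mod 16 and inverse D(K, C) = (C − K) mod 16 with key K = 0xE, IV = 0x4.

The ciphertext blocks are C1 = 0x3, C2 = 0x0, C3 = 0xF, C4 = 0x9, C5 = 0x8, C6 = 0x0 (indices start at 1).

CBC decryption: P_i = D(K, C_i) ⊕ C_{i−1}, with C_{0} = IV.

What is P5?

P5 = 0x3

P5: D(K, 0x8) = 0xA; 0xA ⊕ 0x9 = 0x3.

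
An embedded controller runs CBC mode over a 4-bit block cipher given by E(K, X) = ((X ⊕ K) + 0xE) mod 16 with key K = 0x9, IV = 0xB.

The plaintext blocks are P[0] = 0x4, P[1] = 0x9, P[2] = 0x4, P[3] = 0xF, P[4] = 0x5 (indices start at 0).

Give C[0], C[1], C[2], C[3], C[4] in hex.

CBC encryption: C_i = E(K, P_i ⊕ C_{i−1}), with C_{−1} = IV.
C[0]: P[0] ⊕ 0xB = 0xF; E(K, 0xF) = 0x4.
C[1]: P[1] ⊕ 0x4 = 0xD; E(K, 0xD) = 0x2.
C[2]: P[2] ⊕ 0x2 = 0x6; E(K, 0x6) = 0xD.
C[3]: P[3] ⊕ 0xD = 0x2; E(K, 0x2) = 0x9.
C[4]: P[4] ⊕ 0x9 = 0xC; E(K, 0xC) = 0x3.

C[0] = 0x4, C[1] = 0x2, C[2] = 0xD, C[3] = 0x9, C[4] = 0x3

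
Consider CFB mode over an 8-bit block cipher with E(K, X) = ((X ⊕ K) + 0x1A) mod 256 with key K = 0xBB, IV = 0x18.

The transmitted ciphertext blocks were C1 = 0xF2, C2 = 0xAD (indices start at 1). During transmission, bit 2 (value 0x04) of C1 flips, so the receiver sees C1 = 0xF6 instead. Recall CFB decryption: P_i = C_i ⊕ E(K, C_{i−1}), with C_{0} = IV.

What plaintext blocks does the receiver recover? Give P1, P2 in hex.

P1 = 0x4B, P2 = 0xCA

Only C1 changed, to 0xF6. In CFB, a change in C_i flips the same bit in P_i and garbles P_{i+1}. Decrypting the received ciphertext:
P1: E(K, 0x18) = 0xBD; 0xF6 ⊕ 0xBD = 0x4B.
P2: E(K, 0xF6) = 0x67; 0xAD ⊕ 0x67 = 0xCA.
Blocks that differ from the original plaintext: P1, P2.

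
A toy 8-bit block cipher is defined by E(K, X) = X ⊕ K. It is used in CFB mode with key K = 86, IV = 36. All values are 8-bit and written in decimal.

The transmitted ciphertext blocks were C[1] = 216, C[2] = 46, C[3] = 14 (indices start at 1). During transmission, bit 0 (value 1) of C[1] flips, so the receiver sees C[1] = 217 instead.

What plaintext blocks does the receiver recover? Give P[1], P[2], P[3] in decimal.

P[1] = 171, P[2] = 161, P[3] = 118

CFB decryption: P_i = C_i ⊕ E(K, C_{i−1}), with C_{0} = IV.
Only C[1] changed, to 217. In CFB, a change in C_i flips the same bit in P_i and garbles P_{i+1}. Decrypting the received ciphertext:
P[1]: E(K, 36) = 114; 217 ⊕ 114 = 171.
P[2]: E(K, 217) = 143; 46 ⊕ 143 = 161.
P[3]: E(K, 46) = 120; 14 ⊕ 120 = 118.
Blocks that differ from the original plaintext: P[1], P[2].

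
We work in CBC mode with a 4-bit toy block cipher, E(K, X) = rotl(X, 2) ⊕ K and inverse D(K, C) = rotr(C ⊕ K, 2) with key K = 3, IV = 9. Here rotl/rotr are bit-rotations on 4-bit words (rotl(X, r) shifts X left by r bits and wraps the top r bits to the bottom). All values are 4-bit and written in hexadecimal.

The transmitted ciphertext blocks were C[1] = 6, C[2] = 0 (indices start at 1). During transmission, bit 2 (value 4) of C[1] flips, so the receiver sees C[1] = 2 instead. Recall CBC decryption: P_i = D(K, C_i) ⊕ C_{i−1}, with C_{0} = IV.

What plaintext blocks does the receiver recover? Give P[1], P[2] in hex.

P[1] = D, P[2] = E

Only C[1] changed, to 2. In CBC, a change in C_i garbles P_i and flips the same bit in P_{i+1}. Decrypting the received ciphertext:
P[1]: D(K, 2) = 4; 4 ⊕ 9 = D.
P[2]: D(K, 0) = C; C ⊕ 2 = E.
Blocks that differ from the original plaintext: P[1], P[2].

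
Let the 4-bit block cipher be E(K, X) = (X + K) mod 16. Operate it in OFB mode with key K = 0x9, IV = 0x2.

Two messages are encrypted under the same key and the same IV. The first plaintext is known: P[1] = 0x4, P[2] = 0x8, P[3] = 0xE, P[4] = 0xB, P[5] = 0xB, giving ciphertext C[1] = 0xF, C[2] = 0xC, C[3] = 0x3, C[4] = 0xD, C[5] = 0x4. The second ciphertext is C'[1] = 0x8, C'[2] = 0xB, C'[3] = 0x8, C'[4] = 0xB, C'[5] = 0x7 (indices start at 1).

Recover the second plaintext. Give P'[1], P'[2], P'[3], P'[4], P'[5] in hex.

P'[1] = 0x3, P'[2] = 0xF, P'[3] = 0x5, P'[4] = 0xD, P'[5] = 0x8

In OFB with a reused IV, both messages share the same keystream S_i, so C_i ⊕ C'_i = P_i ⊕ P'_i and thus P'_i = P_i ⊕ C_i ⊕ C'_i.
P'[1]: 0x4 ⊕ 0xF ⊕ 0x8 = 0x3.
P'[2]: 0x8 ⊕ 0xC ⊕ 0xB = 0xF.
P'[3]: 0xE ⊕ 0x3 ⊕ 0x8 = 0x5.
P'[4]: 0xB ⊕ 0xD ⊕ 0xB = 0xD.
P'[5]: 0xB ⊕ 0x4 ⊕ 0x7 = 0x8.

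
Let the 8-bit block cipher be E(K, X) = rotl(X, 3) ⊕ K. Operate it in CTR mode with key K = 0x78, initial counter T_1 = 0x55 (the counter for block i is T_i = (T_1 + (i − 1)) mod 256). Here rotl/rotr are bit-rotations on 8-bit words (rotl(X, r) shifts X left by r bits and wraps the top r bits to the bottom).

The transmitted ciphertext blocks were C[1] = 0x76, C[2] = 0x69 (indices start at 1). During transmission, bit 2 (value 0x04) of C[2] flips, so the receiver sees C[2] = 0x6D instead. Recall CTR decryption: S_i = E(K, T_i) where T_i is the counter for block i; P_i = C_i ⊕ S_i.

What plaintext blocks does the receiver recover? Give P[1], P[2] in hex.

P[1] = 0xA4, P[2] = 0xA7

Only C[2] changed, to 0x6D. In CTR, a change in C_i flips the same bit in P_i only; the keystream is unaffected. Decrypting the received ciphertext:
P[1]: T = 0x55, S = E(K, T) = 0xD2; 0x76 ⊕ 0xD2 = 0xA4.
P[2]: T = 0x56, S = E(K, T) = 0xCA; 0x6D ⊕ 0xCA = 0xA7.
Blocks that differ from the original plaintext: P[2].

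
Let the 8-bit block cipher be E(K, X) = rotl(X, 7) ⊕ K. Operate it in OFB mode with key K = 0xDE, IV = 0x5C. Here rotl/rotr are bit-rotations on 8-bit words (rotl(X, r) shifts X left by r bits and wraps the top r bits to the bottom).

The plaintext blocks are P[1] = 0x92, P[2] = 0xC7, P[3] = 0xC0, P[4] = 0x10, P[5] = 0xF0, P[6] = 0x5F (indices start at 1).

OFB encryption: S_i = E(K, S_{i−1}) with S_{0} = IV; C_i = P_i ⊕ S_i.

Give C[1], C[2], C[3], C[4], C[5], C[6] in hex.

C[1]: S = E(K, 0x5C) = 0xF0; 0x92 ⊕ 0xF0 = 0x62.
C[2]: S = E(K, 0xF0) = 0xA6; 0xC7 ⊕ 0xA6 = 0x61.
C[3]: S = E(K, 0xA6) = 0x8D; 0xC0 ⊕ 0x8D = 0x4D.
C[4]: S = E(K, 0x8D) = 0x18; 0x10 ⊕ 0x18 = 0x08.
C[5]: S = E(K, 0x18) = 0xD2; 0xF0 ⊕ 0xD2 = 0x22.
C[6]: S = E(K, 0xD2) = 0xB7; 0x5F ⊕ 0xB7 = 0xE8.

C[1] = 0x62, C[2] = 0x61, C[3] = 0x4D, C[4] = 0x08, C[5] = 0x22, C[6] = 0xE8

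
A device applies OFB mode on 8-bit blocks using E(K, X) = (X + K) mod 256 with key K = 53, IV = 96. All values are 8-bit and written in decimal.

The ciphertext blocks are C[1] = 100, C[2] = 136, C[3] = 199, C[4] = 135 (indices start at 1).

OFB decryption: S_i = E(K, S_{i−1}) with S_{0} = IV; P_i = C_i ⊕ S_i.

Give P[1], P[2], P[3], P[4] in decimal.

P[1] = 241, P[2] = 66, P[3] = 56, P[4] = 179

P[1]: S = E(K, 96) = 149; 100 ⊕ 149 = 241.
P[2]: S = E(K, 149) = 202; 136 ⊕ 202 = 66.
P[3]: S = E(K, 202) = 255; 199 ⊕ 255 = 56.
P[4]: S = E(K, 255) = 52; 135 ⊕ 52 = 179.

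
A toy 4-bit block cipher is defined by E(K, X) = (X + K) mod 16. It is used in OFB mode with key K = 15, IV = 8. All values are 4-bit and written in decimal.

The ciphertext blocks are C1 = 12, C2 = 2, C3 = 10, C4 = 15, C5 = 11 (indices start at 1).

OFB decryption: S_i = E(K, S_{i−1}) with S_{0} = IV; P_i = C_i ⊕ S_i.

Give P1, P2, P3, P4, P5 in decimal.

P1 = 11, P2 = 4, P3 = 15, P4 = 11, P5 = 8

P1: S = E(K, 8) = 7; 12 ⊕ 7 = 11.
P2: S = E(K, 7) = 6; 2 ⊕ 6 = 4.
P3: S = E(K, 6) = 5; 10 ⊕ 5 = 15.
P4: S = E(K, 5) = 4; 15 ⊕ 4 = 11.
P5: S = E(K, 4) = 3; 11 ⊕ 3 = 8.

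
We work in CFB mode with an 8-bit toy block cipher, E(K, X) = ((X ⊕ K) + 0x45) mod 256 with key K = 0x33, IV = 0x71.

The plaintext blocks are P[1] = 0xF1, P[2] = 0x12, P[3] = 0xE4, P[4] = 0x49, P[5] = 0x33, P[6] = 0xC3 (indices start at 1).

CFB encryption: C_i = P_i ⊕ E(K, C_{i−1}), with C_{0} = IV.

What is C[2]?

C[1]: E(K, 0x71) = 0x87; 0xF1 ⊕ 0x87 = 0x76.
C[2]: E(K, 0x76) = 0x8A; 0x12 ⊕ 0x8A = 0x98.

C[2] = 0x98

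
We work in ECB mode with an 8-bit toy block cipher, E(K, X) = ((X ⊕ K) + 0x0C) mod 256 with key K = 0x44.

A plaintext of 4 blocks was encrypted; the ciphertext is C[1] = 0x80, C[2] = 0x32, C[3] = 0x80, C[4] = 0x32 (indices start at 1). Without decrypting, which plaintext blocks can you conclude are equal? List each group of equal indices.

P[1] = P[3]; P[2] = P[4]

ECB encrypts each block independently with the same key, so equal ciphertext blocks imply equal plaintext blocks.
C[1] = C[3] = 0x80, so P[1] = P[3].
C[2] = C[4] = 0x32, so P[2] = P[4].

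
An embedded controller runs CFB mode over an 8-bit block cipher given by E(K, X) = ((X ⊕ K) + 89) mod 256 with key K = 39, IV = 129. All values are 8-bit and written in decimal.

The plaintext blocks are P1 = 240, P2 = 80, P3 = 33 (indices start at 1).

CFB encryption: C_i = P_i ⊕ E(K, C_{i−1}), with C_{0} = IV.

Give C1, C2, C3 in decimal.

C1 = 15, C2 = 209, C3 = 110

C1: E(K, 129) = 255; 240 ⊕ 255 = 15.
C2: E(K, 15) = 129; 80 ⊕ 129 = 209.
C3: E(K, 209) = 79; 33 ⊕ 79 = 110.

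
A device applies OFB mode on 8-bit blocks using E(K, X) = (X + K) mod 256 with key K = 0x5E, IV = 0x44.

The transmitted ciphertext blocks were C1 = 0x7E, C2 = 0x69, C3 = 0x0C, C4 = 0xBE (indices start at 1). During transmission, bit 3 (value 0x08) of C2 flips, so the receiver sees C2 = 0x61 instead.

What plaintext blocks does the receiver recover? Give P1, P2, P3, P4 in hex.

P1 = 0xDC, P2 = 0x61, P3 = 0x52, P4 = 0x02

OFB decryption: S_i = E(K, S_{i−1}) with S_{0} = IV; P_i = C_i ⊕ S_i.
Only C2 changed, to 0x61. In OFB, a change in C_i flips the same bit in P_i only; the keystream is unaffected. Decrypting the received ciphertext:
P1: S = E(K, 0x44) = 0xA2; 0x7E ⊕ 0xA2 = 0xDC.
P2: S = E(K, 0xA2) = 0x00; 0x61 ⊕ 0x00 = 0x61.
P3: S = E(K, 0x00) = 0x5E; 0x0C ⊕ 0x5E = 0x52.
P4: S = E(K, 0x5E) = 0xBC; 0xBE ⊕ 0xBC = 0x02.
Blocks that differ from the original plaintext: P2.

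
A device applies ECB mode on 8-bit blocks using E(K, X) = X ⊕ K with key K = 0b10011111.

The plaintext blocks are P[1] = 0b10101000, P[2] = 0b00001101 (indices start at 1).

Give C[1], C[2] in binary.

ECB encryption: C_i = E(K, P_i).
C[1]: E(K, 0b10101000) = 0b00110111.
C[2]: E(K, 0b00001101) = 0b10010010.

C[1] = 0b00110111, C[2] = 0b10010010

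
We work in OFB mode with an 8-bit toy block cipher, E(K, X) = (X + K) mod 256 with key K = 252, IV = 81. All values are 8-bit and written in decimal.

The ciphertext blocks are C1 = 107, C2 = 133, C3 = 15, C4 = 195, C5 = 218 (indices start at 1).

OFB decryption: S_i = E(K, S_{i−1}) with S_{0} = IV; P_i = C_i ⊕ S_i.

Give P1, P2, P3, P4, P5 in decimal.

P1 = 38, P2 = 204, P3 = 74, P4 = 130, P5 = 231

P1: S = E(K, 81) = 77; 107 ⊕ 77 = 38.
P2: S = E(K, 77) = 73; 133 ⊕ 73 = 204.
P3: S = E(K, 73) = 69; 15 ⊕ 69 = 74.
P4: S = E(K, 69) = 65; 195 ⊕ 65 = 130.
P5: S = E(K, 65) = 61; 218 ⊕ 61 = 231.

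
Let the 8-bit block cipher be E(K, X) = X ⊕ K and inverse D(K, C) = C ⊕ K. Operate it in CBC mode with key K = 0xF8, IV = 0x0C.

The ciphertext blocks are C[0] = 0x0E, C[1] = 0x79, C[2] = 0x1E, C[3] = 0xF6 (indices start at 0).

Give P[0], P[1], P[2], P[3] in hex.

CBC decryption: P_i = D(K, C_i) ⊕ C_{i−1}, with C_{−1} = IV.
P[0]: D(K, 0x0E) = 0xF6; 0xF6 ⊕ 0x0C = 0xFA.
P[1]: D(K, 0x79) = 0x81; 0x81 ⊕ 0x0E = 0x8F.
P[2]: D(K, 0x1E) = 0xE6; 0xE6 ⊕ 0x79 = 0x9F.
P[3]: D(K, 0xF6) = 0x0E; 0x0E ⊕ 0x1E = 0x10.

P[0] = 0xFA, P[1] = 0x8F, P[2] = 0x9F, P[3] = 0x10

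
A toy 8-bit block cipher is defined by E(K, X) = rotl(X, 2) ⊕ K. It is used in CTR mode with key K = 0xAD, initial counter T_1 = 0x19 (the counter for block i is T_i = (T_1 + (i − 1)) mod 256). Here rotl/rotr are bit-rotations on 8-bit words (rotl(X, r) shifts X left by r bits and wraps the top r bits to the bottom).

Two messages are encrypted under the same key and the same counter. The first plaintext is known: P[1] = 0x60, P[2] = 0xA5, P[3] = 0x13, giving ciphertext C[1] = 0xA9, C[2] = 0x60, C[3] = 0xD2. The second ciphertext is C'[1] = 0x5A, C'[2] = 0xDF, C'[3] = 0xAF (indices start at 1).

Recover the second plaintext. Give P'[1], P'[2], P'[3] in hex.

P'[1] = 0x93, P'[2] = 0x1A, P'[3] = 0x6E

In CTR with a reused counter, both messages share the same keystream S_i, so C_i ⊕ C'_i = P_i ⊕ P'_i and thus P'_i = P_i ⊕ C_i ⊕ C'_i.
P'[1]: 0x60 ⊕ 0xA9 ⊕ 0x5A = 0x93.
P'[2]: 0xA5 ⊕ 0x60 ⊕ 0xDF = 0x1A.
P'[3]: 0x13 ⊕ 0xD2 ⊕ 0xAF = 0x6E.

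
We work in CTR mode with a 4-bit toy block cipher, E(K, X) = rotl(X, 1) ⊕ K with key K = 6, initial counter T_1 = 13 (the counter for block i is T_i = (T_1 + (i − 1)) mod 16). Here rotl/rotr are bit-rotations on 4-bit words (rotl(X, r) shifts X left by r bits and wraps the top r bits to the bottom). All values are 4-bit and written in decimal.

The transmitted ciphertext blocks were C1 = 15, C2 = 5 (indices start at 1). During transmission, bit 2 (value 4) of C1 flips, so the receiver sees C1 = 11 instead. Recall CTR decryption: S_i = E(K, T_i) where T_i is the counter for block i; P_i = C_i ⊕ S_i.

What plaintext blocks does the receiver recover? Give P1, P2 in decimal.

Only C1 changed, to 11. In CTR, a change in C_i flips the same bit in P_i only; the keystream is unaffected. Decrypting the received ciphertext:
P1: T = 13, S = E(K, T) = 13; 11 ⊕ 13 = 6.
P2: T = 14, S = E(K, T) = 11; 5 ⊕ 11 = 14.
Blocks that differ from the original plaintext: P1.

P1 = 6, P2 = 14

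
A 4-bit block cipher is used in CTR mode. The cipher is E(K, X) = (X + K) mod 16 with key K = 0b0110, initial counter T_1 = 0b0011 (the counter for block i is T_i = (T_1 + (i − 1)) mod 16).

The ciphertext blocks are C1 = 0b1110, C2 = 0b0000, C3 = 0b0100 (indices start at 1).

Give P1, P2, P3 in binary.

P1 = 0b0111, P2 = 0b1010, P3 = 0b1111

CTR decryption: S_i = E(K, T_i) where T_i is the counter for block i; P_i = C_i ⊕ S_i.
P1: T = 0b0011, S = E(K, T) = 0b1001; 0b1110 ⊕ 0b1001 = 0b0111.
P2: T = 0b0100, S = E(K, T) = 0b1010; 0b0000 ⊕ 0b1010 = 0b1010.
P3: T = 0b0101, S = E(K, T) = 0b1011; 0b0100 ⊕ 0b1011 = 0b1111.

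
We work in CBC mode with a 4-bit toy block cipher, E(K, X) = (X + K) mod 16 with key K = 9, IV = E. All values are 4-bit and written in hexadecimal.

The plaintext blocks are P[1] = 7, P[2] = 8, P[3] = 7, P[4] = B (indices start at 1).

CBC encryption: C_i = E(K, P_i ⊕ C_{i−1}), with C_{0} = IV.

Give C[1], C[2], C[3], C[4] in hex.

C[1] = 2, C[2] = 3, C[3] = D, C[4] = F

C[1]: P[1] ⊕ E = 9; E(K, 9) = 2.
C[2]: P[2] ⊕ 2 = A; E(K, A) = 3.
C[3]: P[3] ⊕ 3 = 4; E(K, 4) = D.
C[4]: P[4] ⊕ D = 6; E(K, 6) = F.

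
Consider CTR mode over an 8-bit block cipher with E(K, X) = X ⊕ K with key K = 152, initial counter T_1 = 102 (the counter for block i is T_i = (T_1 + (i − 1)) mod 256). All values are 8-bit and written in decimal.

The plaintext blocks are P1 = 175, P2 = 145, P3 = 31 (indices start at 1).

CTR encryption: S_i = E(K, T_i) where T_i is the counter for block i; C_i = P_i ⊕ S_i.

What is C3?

C3 = 239

C1: T = 102, S = E(K, T) = 254; 175 ⊕ 254 = 81.
C2: T = 103, S = E(K, T) = 255; 145 ⊕ 255 = 110.
C3: T = 104, S = E(K, T) = 240; 31 ⊕ 240 = 239.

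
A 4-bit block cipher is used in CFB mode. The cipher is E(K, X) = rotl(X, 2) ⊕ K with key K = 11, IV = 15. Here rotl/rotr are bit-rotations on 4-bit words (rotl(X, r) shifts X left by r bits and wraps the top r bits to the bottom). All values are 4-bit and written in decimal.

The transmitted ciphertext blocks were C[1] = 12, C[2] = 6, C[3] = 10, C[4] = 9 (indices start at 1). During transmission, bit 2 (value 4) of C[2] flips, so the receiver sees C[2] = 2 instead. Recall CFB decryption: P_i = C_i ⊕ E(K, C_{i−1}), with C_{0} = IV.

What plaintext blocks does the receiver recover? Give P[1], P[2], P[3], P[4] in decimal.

Only C[2] changed, to 2. In CFB, a change in C_i flips the same bit in P_i and garbles P_{i+1}. Decrypting the received ciphertext:
P[1]: E(K, 15) = 4; 12 ⊕ 4 = 8.
P[2]: E(K, 12) = 8; 2 ⊕ 8 = 10.
P[3]: E(K, 2) = 3; 10 ⊕ 3 = 9.
P[4]: E(K, 10) = 1; 9 ⊕ 1 = 8.
Blocks that differ from the original plaintext: P[2], P[3].

P[1] = 8, P[2] = 10, P[3] = 9, P[4] = 8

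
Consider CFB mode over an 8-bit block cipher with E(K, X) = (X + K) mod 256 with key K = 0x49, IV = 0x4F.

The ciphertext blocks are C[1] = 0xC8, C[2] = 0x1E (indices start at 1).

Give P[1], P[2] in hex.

CFB decryption: P_i = C_i ⊕ E(K, C_{i−1}), with C_{0} = IV.
P[1]: E(K, 0x4F) = 0x98; 0xC8 ⊕ 0x98 = 0x50.
P[2]: E(K, 0xC8) = 0x11; 0x1E ⊕ 0x11 = 0x0F.

P[1] = 0x50, P[2] = 0x0F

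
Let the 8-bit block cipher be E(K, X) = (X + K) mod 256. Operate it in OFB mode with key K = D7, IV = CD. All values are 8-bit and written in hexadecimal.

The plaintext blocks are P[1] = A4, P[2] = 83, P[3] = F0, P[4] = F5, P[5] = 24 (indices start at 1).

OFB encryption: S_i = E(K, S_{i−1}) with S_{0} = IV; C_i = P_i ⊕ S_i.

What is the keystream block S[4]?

29

C[1]: S = E(K, CD) = A4; A4 ⊕ A4 = 00.
C[2]: S = E(K, A4) = 7B; 83 ⊕ 7B = F8.
C[3]: S = E(K, 7B) = 52; F0 ⊕ 52 = A2.
C[4]: S = E(K, 52) = 29; F5 ⊕ 29 = DC.
So S[4] = 29.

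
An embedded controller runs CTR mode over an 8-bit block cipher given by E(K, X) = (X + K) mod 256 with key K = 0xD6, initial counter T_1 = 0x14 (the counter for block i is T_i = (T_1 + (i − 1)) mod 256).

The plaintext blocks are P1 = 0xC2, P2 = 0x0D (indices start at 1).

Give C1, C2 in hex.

CTR encryption: S_i = E(K, T_i) where T_i is the counter for block i; C_i = P_i ⊕ S_i.
C1: T = 0x14, S = E(K, T) = 0xEA; 0xC2 ⊕ 0xEA = 0x28.
C2: T = 0x15, S = E(K, T) = 0xEB; 0x0D ⊕ 0xEB = 0xE6.

C1 = 0x28, C2 = 0xE6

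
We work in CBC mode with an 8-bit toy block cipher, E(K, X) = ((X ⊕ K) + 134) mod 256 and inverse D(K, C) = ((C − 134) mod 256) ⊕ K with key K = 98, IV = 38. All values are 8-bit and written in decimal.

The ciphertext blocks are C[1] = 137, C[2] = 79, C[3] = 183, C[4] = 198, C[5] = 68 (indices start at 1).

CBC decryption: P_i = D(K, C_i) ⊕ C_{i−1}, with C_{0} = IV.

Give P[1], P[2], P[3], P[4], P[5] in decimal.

P[1]: D(K, 137) = 97; 97 ⊕ 38 = 71.
P[2]: D(K, 79) = 171; 171 ⊕ 137 = 34.
P[3]: D(K, 183) = 83; 83 ⊕ 79 = 28.
P[4]: D(K, 198) = 34; 34 ⊕ 183 = 149.
P[5]: D(K, 68) = 220; 220 ⊕ 198 = 26.

P[1] = 71, P[2] = 34, P[3] = 28, P[4] = 149, P[5] = 26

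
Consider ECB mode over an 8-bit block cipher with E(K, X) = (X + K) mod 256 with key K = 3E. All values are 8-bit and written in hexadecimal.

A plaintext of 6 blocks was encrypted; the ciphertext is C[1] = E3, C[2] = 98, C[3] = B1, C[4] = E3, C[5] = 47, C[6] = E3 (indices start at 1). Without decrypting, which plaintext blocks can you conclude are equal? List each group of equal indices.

P[1] = P[4] = P[6]

ECB encrypts each block independently with the same key, so equal ciphertext blocks imply equal plaintext blocks.
C[1] = C[4] = C[6] = E3, so P[1] = P[4] = P[6].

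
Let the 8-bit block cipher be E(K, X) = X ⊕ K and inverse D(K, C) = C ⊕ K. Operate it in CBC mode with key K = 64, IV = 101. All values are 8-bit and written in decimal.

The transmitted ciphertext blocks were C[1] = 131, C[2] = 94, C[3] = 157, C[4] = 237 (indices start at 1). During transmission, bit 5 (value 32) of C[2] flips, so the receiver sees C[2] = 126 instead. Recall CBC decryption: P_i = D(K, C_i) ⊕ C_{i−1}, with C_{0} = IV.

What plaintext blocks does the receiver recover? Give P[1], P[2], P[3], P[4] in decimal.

Only C[2] changed, to 126. In CBC, a change in C_i garbles P_i and flips the same bit in P_{i+1}. Decrypting the received ciphertext:
P[1]: D(K, 131) = 195; 195 ⊕ 101 = 166.
P[2]: D(K, 126) = 62; 62 ⊕ 131 = 189.
P[3]: D(K, 157) = 221; 221 ⊕ 126 = 163.
P[4]: D(K, 237) = 173; 173 ⊕ 157 = 48.
Blocks that differ from the original plaintext: P[2], P[3].

P[1] = 166, P[2] = 189, P[3] = 163, P[4] = 48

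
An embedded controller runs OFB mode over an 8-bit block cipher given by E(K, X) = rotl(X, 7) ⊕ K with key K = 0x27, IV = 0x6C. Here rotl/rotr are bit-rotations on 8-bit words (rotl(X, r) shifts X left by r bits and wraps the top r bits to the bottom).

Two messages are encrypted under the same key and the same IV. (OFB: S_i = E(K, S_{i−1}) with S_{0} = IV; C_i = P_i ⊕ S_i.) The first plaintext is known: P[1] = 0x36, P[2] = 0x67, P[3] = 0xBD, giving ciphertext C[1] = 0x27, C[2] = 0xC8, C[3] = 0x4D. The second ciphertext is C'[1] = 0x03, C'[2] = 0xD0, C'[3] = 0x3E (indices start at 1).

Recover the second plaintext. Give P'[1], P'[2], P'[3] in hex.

P'[1] = 0x12, P'[2] = 0x7F, P'[3] = 0xCE

In OFB with a reused IV, both messages share the same keystream S_i, so C_i ⊕ C'_i = P_i ⊕ P'_i and thus P'_i = P_i ⊕ C_i ⊕ C'_i.
P'[1]: 0x36 ⊕ 0x27 ⊕ 0x03 = 0x12.
P'[2]: 0x67 ⊕ 0xC8 ⊕ 0xD0 = 0x7F.
P'[3]: 0xBD ⊕ 0x4D ⊕ 0x3E = 0xCE.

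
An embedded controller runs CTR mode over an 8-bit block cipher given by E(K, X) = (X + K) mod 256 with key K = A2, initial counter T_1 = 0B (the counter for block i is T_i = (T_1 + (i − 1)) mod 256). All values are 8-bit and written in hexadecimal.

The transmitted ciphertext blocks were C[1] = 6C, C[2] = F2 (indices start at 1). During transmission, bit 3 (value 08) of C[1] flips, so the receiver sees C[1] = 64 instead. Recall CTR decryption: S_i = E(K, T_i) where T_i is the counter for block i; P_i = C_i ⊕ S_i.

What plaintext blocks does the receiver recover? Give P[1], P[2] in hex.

Only C[1] changed, to 64. In CTR, a change in C_i flips the same bit in P_i only; the keystream is unaffected. Decrypting the received ciphertext:
P[1]: T = 0B, S = E(K, T) = AD; 64 ⊕ AD = C9.
P[2]: T = 0C, S = E(K, T) = AE; F2 ⊕ AE = 5C.
Blocks that differ from the original plaintext: P[1].

P[1] = C9, P[2] = 5C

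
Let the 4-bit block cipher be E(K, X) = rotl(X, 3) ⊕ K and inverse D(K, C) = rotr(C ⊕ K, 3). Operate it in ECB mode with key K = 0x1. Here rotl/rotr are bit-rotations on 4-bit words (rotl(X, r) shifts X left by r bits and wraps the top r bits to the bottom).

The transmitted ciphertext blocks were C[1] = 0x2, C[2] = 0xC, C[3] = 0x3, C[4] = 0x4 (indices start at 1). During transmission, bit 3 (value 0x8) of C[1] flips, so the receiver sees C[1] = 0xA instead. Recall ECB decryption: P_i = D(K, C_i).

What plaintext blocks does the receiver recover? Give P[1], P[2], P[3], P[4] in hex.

P[1] = 0x7, P[2] = 0xB, P[3] = 0x4, P[4] = 0xA

Only C[1] changed, to 0xA. In ECB, a change in C_i affects only P_i. Decrypting the received ciphertext:
P[1]: D(K, 0xA) = 0x7.
P[2]: D(K, 0xC) = 0xB.
P[3]: D(K, 0x3) = 0x4.
P[4]: D(K, 0x4) = 0xA.
Blocks that differ from the original plaintext: P[1].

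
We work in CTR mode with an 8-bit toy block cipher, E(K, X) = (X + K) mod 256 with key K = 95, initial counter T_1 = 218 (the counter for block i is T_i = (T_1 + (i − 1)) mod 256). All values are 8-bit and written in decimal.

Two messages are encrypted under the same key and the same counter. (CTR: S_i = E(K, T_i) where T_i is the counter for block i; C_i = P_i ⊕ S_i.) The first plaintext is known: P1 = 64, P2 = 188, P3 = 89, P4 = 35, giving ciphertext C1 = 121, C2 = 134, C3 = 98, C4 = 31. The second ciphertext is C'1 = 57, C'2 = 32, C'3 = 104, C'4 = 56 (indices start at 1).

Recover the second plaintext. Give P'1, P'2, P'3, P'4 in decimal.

P'1 = 0, P'2 = 26, P'3 = 83, P'4 = 4

In CTR with a reused counter, both messages share the same keystream S_i, so C_i ⊕ C'_i = P_i ⊕ P'_i and thus P'_i = P_i ⊕ C_i ⊕ C'_i.
P'1: 64 ⊕ 121 ⊕ 57 = 0.
P'2: 188 ⊕ 134 ⊕ 32 = 26.
P'3: 89 ⊕ 98 ⊕ 104 = 83.
P'4: 35 ⊕ 31 ⊕ 56 = 4.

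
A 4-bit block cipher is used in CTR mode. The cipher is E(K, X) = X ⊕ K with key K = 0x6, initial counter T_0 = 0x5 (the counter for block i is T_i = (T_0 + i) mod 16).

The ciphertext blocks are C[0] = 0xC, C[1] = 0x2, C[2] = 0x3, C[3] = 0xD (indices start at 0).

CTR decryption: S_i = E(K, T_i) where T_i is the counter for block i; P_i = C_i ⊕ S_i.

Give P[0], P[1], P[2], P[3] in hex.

P[0]: T = 0x5, S = E(K, T) = 0x3; 0xC ⊕ 0x3 = 0xF.
P[1]: T = 0x6, S = E(K, T) = 0x0; 0x2 ⊕ 0x0 = 0x2.
P[2]: T = 0x7, S = E(K, T) = 0x1; 0x3 ⊕ 0x1 = 0x2.
P[3]: T = 0x8, S = E(K, T) = 0xE; 0xD ⊕ 0xE = 0x3.

P[0] = 0xF, P[1] = 0x2, P[2] = 0x2, P[3] = 0x3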